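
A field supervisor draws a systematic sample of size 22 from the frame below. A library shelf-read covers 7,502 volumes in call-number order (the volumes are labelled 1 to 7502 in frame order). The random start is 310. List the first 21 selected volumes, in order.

310, 651, 992, 1333, 1674, 2015, 2356, 2697, 3038, 3379, 3720, 4061, 4402, 4743, 5084, 5425, 5766, 6107, 6448, 6789, 7130

k = N/n = 7502/22 = 341
volume 1: 310
volume 2: 310 + 341 = 651
volume 3: 651 + 341 = 992
volume 4: 992 + 341 = 1333
volume 5: 1333 + 341 = 1674
volume 6: 1674 + 341 = 2015
volume 7: 2015 + 341 = 2356
volume 8: 2356 + 341 = 2697
volume 9: 2697 + 341 = 3038
volume 10: 3038 + 341 = 3379
volume 11: 3379 + 341 = 3720
volume 12: 3720 + 341 = 4061
volume 13: 4061 + 341 = 4402
volume 14: 4402 + 341 = 4743
volume 15: 4743 + 341 = 5084
volume 16: 5084 + 341 = 5425
volume 17: 5425 + 341 = 5766
volume 18: 5766 + 341 = 6107
volume 19: 6107 + 341 = 6448
volume 20: 6448 + 341 = 6789
volume 21: 6789 + 341 = 7130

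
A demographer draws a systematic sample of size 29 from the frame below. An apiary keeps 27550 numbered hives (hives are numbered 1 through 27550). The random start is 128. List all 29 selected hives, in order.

128, 1078, 2028, 2978, 3928, 4878, 5828, 6778, 7728, 8678, 9628, 10578, 11528, 12478, 13428, 14378, 15328, 16278, 17228, 18178, 19128, 20078, 21028, 21978, 22928, 23878, 24828, 25778, 26728

k = N/n = 27550/29 = 950
hive 1: 128
hive 2: 128 + 950 = 1078
hive 3: 1078 + 950 = 2028
hive 4: 2028 + 950 = 2978
hive 5: 2978 + 950 = 3928
hive 6: 3928 + 950 = 4878
hive 7: 4878 + 950 = 5828
hive 8: 5828 + 950 = 6778
hive 9: 6778 + 950 = 7728
hive 10: 7728 + 950 = 8678
hive 11: 8678 + 950 = 9628
hive 12: 9628 + 950 = 10578
hive 13: 10578 + 950 = 11528
hive 14: 11528 + 950 = 12478
hive 15: 12478 + 950 = 13428
hive 16: 13428 + 950 = 14378
hive 17: 14378 + 950 = 15328
hive 18: 15328 + 950 = 16278
hive 19: 16278 + 950 = 17228
hive 20: 17228 + 950 = 18178
hive 21: 18178 + 950 = 19128
hive 22: 19128 + 950 = 20078
hive 23: 20078 + 950 = 21028
hive 24: 21028 + 950 = 21978
hive 25: 21978 + 950 = 22928
hive 26: 22928 + 950 = 23878
hive 27: 23878 + 950 = 24828
hive 28: 24828 + 950 = 25778
hive 29: 25778 + 950 = 26728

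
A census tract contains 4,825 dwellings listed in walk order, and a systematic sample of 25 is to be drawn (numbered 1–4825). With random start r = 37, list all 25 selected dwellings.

37, 230, 423, 616, 809, 1002, 1195, 1388, 1581, 1774, 1967, 2160, 2353, 2546, 2739, 2932, 3125, 3318, 3511, 3704, 3897, 4090, 4283, 4476, 4669

k = N/n = 4825/25 = 193
dwelling 1: 37
dwelling 2: 37 + 193 = 230
dwelling 3: 230 + 193 = 423
dwelling 4: 423 + 193 = 616
dwelling 5: 616 + 193 = 809
dwelling 6: 809 + 193 = 1002
dwelling 7: 1002 + 193 = 1195
dwelling 8: 1195 + 193 = 1388
dwelling 9: 1388 + 193 = 1581
dwelling 10: 1581 + 193 = 1774
dwelling 11: 1774 + 193 = 1967
dwelling 12: 1967 + 193 = 2160
dwelling 13: 2160 + 193 = 2353
dwelling 14: 2353 + 193 = 2546
dwelling 15: 2546 + 193 = 2739
dwelling 16: 2739 + 193 = 2932
dwelling 17: 2932 + 193 = 3125
dwelling 18: 3125 + 193 = 3318
dwelling 19: 3318 + 193 = 3511
dwelling 20: 3511 + 193 = 3704
dwelling 21: 3704 + 193 = 3897
dwelling 22: 3897 + 193 = 4090
dwelling 23: 4090 + 193 = 4283
dwelling 24: 4283 + 193 = 4476
dwelling 25: 4476 + 193 = 4669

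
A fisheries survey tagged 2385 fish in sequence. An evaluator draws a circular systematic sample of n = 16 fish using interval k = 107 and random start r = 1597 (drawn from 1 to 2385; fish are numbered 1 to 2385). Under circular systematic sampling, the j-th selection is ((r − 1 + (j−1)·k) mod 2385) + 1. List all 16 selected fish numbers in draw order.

Selection 1: 1597
Selection 2: 1597 + 107 = 1704
Selection 3: 1704 + 107 = 1811
Selection 4: 1811 + 107 = 1918
Selection 5: 1918 + 107 = 2025
Selection 6: 2025 + 107 = 2132
Selection 7: 2132 + 107 = 2239
Selection 8: 2239 + 107 = 2346
Selection 9: 2346 + 107 = 2453 → 2453 − 2385 = 68
Selection 10: 68 + 107 = 175
Selection 11: 175 + 107 = 282
Selection 12: 282 + 107 = 389
Selection 13: 389 + 107 = 496
Selection 14: 496 + 107 = 603
Selection 15: 603 + 107 = 710
Selection 16: 710 + 107 = 817

1597, 1704, 1811, 1918, 2025, 2132, 2239, 2346, 68, 175, 282, 389, 496, 603, 710, 817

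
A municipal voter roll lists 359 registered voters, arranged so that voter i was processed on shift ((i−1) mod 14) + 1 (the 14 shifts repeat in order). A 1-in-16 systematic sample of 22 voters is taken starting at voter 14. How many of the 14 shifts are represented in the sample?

7

Consecutive selections differ by k = 16, so their shift numbers differ by 16 mod 14 = 2.
gcd(16, 14) = 2, so the sample visits 14/2 = 7 distinct residues mod 14.
Start 14 is shift 14; the shifts hit are 2, 4, 6, 8, 10, 12, 14.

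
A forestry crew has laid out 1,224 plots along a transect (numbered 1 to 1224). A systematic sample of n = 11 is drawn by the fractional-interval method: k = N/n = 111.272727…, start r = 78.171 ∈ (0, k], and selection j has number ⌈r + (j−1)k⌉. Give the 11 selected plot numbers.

79, 190, 301, 412, 524, 635, 746, 858, 969, 1080, 1191

j=1: r + 0k = 78.171 → ⌈·⌉ = 79
j=2: r + 1k = 189.443727… → ⌈·⌉ = 190
j=3: r + 2k = 300.716454… → ⌈·⌉ = 301
j=4: r + 3k = 411.989181… → ⌈·⌉ = 412
j=5: r + 4k = 523.261909… → ⌈·⌉ = 524
j=6: r + 5k = 634.534636… → ⌈·⌉ = 635
j=7: r + 6k = 745.807363… → ⌈·⌉ = 746
j=8: r + 7k = 857.080090… → ⌈·⌉ = 858
j=9: r + 8k = 968.352818… → ⌈·⌉ = 969
j=10: r + 9k = 1079.625545… → ⌈·⌉ = 1080
j=11: r + 10k = 1190.898272… → ⌈·⌉ = 1191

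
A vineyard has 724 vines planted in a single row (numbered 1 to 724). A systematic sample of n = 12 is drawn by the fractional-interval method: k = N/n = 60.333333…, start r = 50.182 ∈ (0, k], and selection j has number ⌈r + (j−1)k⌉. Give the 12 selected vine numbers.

j=1: r + 0k = 50.182 → ⌈·⌉ = 51
j=2: r + 1k = 110.515333… → ⌈·⌉ = 111
j=3: r + 2k = 170.848666… → ⌈·⌉ = 171
j=4: r + 3k = 231.182 → ⌈·⌉ = 232
j=5: r + 4k = 291.515333… → ⌈·⌉ = 292
j=6: r + 5k = 351.848666… → ⌈·⌉ = 352
j=7: r + 6k = 412.182 → ⌈·⌉ = 413
j=8: r + 7k = 472.515333… → ⌈·⌉ = 473
j=9: r + 8k = 532.848666… → ⌈·⌉ = 533
j=10: r + 9k = 593.182 → ⌈·⌉ = 594
j=11: r + 10k = 653.515333… → ⌈·⌉ = 654
j=12: r + 11k = 713.848666… → ⌈·⌉ = 714

51, 111, 171, 232, 292, 352, 413, 473, 533, 594, 654, 714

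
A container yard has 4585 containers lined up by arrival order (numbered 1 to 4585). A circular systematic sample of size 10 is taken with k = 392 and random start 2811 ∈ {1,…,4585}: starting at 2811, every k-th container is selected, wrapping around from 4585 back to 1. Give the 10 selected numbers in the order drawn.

Selection 1: 2811
Selection 2: 2811 + 392 = 3203
Selection 3: 3203 + 392 = 3595
Selection 4: 3595 + 392 = 3987
Selection 5: 3987 + 392 = 4379
Selection 6: 4379 + 392 = 4771 → 4771 − 4585 = 186
Selection 7: 186 + 392 = 578
Selection 8: 578 + 392 = 970
Selection 9: 970 + 392 = 1362
Selection 10: 1362 + 392 = 1754

2811, 3203, 3595, 3987, 4379, 186, 578, 970, 1362, 1754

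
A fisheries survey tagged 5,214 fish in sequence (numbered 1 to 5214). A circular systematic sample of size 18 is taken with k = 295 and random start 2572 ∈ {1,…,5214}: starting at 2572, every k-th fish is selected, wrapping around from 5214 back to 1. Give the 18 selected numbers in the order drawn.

Selection 1: 2572
Selection 2: 2572 + 295 = 2867
Selection 3: 2867 + 295 = 3162
Selection 4: 3162 + 295 = 3457
Selection 5: 3457 + 295 = 3752
Selection 6: 3752 + 295 = 4047
Selection 7: 4047 + 295 = 4342
Selection 8: 4342 + 295 = 4637
Selection 9: 4637 + 295 = 4932
Selection 10: 4932 + 295 = 5227 → 5227 − 5214 = 13
Selection 11: 13 + 295 = 308
Selection 12: 308 + 295 = 603
Selection 13: 603 + 295 = 898
Selection 14: 898 + 295 = 1193
Selection 15: 1193 + 295 = 1488
Selection 16: 1488 + 295 = 1783
Selection 17: 1783 + 295 = 2078
Selection 18: 2078 + 295 = 2373

2572, 2867, 3162, 3457, 3752, 4047, 4342, 4637, 4932, 13, 308, 603, 898, 1193, 1488, 1783, 2078, 2373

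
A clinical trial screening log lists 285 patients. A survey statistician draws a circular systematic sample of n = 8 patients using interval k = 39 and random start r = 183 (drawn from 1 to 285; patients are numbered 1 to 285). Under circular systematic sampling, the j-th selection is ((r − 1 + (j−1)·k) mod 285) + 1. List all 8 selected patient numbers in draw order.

Selection 1: 183
Selection 2: 183 + 39 = 222
Selection 3: 222 + 39 = 261
Selection 4: 261 + 39 = 300 → 300 − 285 = 15
Selection 5: 15 + 39 = 54
Selection 6: 54 + 39 = 93
Selection 7: 93 + 39 = 132
Selection 8: 132 + 39 = 171

183, 222, 261, 15, 54, 93, 132, 171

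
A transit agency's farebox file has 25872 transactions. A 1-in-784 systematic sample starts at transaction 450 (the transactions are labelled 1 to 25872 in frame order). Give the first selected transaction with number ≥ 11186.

11426

k = 784
Steps past start: ⌈(11186 − 450)/784⌉ = ⌈10736/784⌉ = 14
Selected transaction: 450 + 14×784 = 11426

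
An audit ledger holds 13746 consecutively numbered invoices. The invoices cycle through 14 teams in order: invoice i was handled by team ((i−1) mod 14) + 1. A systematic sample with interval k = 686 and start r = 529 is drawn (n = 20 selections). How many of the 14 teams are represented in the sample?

Consecutive selections differ by k = 686, so their team numbers differ by 686 mod 14 = 0.
gcd(686, 14) = 14, so the sample visits 14/14 = 1 distinct residues mod 14.
Start 529 is team 11; the teams hit are 11.

1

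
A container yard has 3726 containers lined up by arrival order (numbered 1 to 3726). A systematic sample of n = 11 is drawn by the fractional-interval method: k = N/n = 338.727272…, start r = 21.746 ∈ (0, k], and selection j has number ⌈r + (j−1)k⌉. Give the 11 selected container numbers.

j=1: r + 0k = 21.746 → ⌈·⌉ = 22
j=2: r + 1k = 360.473272… → ⌈·⌉ = 361
j=3: r + 2k = 699.200545… → ⌈·⌉ = 700
j=4: r + 3k = 1037.927818… → ⌈·⌉ = 1038
j=5: r + 4k = 1376.655090… → ⌈·⌉ = 1377
j=6: r + 5k = 1715.382363… → ⌈·⌉ = 1716
j=7: r + 6k = 2054.109636… → ⌈·⌉ = 2055
j=8: r + 7k = 2392.836909… → ⌈·⌉ = 2393
j=9: r + 8k = 2731.564181… → ⌈·⌉ = 2732
j=10: r + 9k = 3070.291454… → ⌈·⌉ = 3071
j=11: r + 10k = 3409.018727… → ⌈·⌉ = 3410

22, 361, 700, 1038, 1377, 1716, 2055, 2393, 2732, 3071, 3410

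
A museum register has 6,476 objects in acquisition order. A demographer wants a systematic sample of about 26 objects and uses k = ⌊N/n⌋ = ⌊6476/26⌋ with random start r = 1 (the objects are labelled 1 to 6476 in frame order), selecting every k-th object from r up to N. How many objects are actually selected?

27

k = ⌊6476/26⌋ = 249
Achieved size = ⌊(6476 − 1)/249⌋ + 1 = ⌊6475/249⌋ + 1 = 26 + 1 = 27
(last selection: 1 + 26×249 = 6475 ≤ 6476; next would be 6724 > 6476)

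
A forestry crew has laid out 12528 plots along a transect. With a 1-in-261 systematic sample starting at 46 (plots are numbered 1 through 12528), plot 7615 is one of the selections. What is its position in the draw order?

30

k = 261
position = (7615 − 46)/261 + 1 = 7569/261 + 1 = 29 + 1 = 30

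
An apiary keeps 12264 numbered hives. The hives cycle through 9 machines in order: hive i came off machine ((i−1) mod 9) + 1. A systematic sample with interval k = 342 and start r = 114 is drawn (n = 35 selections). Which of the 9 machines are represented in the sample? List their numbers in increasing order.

Consecutive selections differ by k = 342, so their machine numbers differ by 342 mod 9 = 0.
gcd(342, 9) = 9, so the sample visits 9/9 = 1 distinct residues mod 9.
Start 114 is machine 6; the machines hit are 6.

6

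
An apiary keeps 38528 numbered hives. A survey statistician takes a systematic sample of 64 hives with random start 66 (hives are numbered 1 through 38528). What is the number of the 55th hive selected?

32574

k = 38528/64 = 602
55th selection = r + (55−1)·k = 66 + 54×602 = 66 + 32508 = 32574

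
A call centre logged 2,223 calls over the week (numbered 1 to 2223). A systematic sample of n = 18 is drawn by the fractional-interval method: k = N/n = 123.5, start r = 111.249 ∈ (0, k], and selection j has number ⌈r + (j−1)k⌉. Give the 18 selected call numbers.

j=1: r + 0k = 111.249 → ⌈·⌉ = 112
j=2: r + 1k = 234.749 → ⌈·⌉ = 235
j=3: r + 2k = 358.249 → ⌈·⌉ = 359
j=4: r + 3k = 481.749 → ⌈·⌉ = 482
j=5: r + 4k = 605.249 → ⌈·⌉ = 606
j=6: r + 5k = 728.749 → ⌈·⌉ = 729
j=7: r + 6k = 852.249 → ⌈·⌉ = 853
j=8: r + 7k = 975.749 → ⌈·⌉ = 976
j=9: r + 8k = 1099.249 → ⌈·⌉ = 1100
j=10: r + 9k = 1222.749 → ⌈·⌉ = 1223
j=11: r + 10k = 1346.249 → ⌈·⌉ = 1347
j=12: r + 11k = 1469.749 → ⌈·⌉ = 1470
j=13: r + 12k = 1593.249 → ⌈·⌉ = 1594
j=14: r + 13k = 1716.749 → ⌈·⌉ = 1717
j=15: r + 14k = 1840.249 → ⌈·⌉ = 1841
j=16: r + 15k = 1963.749 → ⌈·⌉ = 1964
j=17: r + 16k = 2087.249 → ⌈·⌉ = 2088
j=18: r + 17k = 2210.749 → ⌈·⌉ = 2211

112, 235, 359, 482, 606, 729, 853, 976, 1100, 1223, 1347, 1470, 1594, 1717, 1841, 1964, 2088, 2211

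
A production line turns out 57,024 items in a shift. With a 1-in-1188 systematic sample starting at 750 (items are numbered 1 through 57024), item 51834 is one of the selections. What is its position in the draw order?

k = 1188
position = (51834 − 750)/1188 + 1 = 51084/1188 + 1 = 43 + 1 = 44

44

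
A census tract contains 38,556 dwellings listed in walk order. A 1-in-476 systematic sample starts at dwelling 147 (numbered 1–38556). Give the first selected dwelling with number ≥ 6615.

k = 476
Steps past start: ⌈(6615 − 147)/476⌉ = ⌈6468/476⌉ = 14
Selected dwelling: 147 + 14×476 = 6811

6811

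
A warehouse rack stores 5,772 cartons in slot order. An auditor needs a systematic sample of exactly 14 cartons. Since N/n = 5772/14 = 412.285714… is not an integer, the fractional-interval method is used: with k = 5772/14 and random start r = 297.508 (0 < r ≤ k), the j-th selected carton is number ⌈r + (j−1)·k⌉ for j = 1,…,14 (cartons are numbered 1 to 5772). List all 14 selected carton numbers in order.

j=1: r + 0k = 297.508 → ⌈·⌉ = 298
j=2: r + 1k = 709.793714… → ⌈·⌉ = 710
j=3: r + 2k = 1122.079428… → ⌈·⌉ = 1123
j=4: r + 3k = 1534.365142… → ⌈·⌉ = 1535
j=5: r + 4k = 1946.650857… → ⌈·⌉ = 1947
j=6: r + 5k = 2358.936571… → ⌈·⌉ = 2359
j=7: r + 6k = 2771.222285… → ⌈·⌉ = 2772
j=8: r + 7k = 3183.508 → ⌈·⌉ = 3184
j=9: r + 8k = 3595.793714… → ⌈·⌉ = 3596
j=10: r + 9k = 4008.079428… → ⌈·⌉ = 4009
j=11: r + 10k = 4420.365142… → ⌈·⌉ = 4421
j=12: r + 11k = 4832.650857… → ⌈·⌉ = 4833
j=13: r + 12k = 5244.936571… → ⌈·⌉ = 5245
j=14: r + 13k = 5657.222285… → ⌈·⌉ = 5658

298, 710, 1123, 1535, 1947, 2359, 2772, 3184, 3596, 4009, 4421, 4833, 5245, 5658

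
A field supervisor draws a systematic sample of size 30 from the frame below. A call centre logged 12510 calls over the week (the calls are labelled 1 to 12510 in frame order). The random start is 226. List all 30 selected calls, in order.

226, 643, 1060, 1477, 1894, 2311, 2728, 3145, 3562, 3979, 4396, 4813, 5230, 5647, 6064, 6481, 6898, 7315, 7732, 8149, 8566, 8983, 9400, 9817, 10234, 10651, 11068, 11485, 11902, 12319

k = N/n = 12510/30 = 417
call 1: 226
call 2: 226 + 417 = 643
call 3: 643 + 417 = 1060
call 4: 1060 + 417 = 1477
call 5: 1477 + 417 = 1894
call 6: 1894 + 417 = 2311
call 7: 2311 + 417 = 2728
call 8: 2728 + 417 = 3145
call 9: 3145 + 417 = 3562
call 10: 3562 + 417 = 3979
call 11: 3979 + 417 = 4396
call 12: 4396 + 417 = 4813
call 13: 4813 + 417 = 5230
call 14: 5230 + 417 = 5647
call 15: 5647 + 417 = 6064
call 16: 6064 + 417 = 6481
call 17: 6481 + 417 = 6898
call 18: 6898 + 417 = 7315
call 19: 7315 + 417 = 7732
call 20: 7732 + 417 = 8149
call 21: 8149 + 417 = 8566
call 22: 8566 + 417 = 8983
call 23: 8983 + 417 = 9400
call 24: 9400 + 417 = 9817
call 25: 9817 + 417 = 10234
call 26: 10234 + 417 = 10651
call 27: 10651 + 417 = 11068
call 28: 11068 + 417 = 11485
call 29: 11485 + 417 = 11902
call 30: 11902 + 417 = 12319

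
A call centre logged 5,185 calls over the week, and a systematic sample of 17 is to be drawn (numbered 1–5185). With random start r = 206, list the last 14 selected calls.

k = N/n = 5185/17 = 305
4th selection = 206 + 3×305 = 1121
5th: 1121 + 305 = 1426
6th: 1426 + 305 = 1731
7th: 1731 + 305 = 2036
8th: 2036 + 305 = 2341
9th: 2341 + 305 = 2646
10th: 2646 + 305 = 2951
11th: 2951 + 305 = 3256
12th: 3256 + 305 = 3561
13th: 3561 + 305 = 3866
14th: 3866 + 305 = 4171
15th: 4171 + 305 = 4476
16th: 4476 + 305 = 4781
17th: 4781 + 305 = 5086

1121, 1426, 1731, 2036, 2341, 2646, 2951, 3256, 3561, 3866, 4171, 4476, 4781, 5086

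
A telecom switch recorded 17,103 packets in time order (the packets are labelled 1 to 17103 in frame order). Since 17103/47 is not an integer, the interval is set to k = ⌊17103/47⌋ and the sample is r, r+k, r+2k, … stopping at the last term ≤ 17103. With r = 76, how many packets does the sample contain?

47

k = ⌊17103/47⌋ = 363
Achieved size = ⌊(17103 − 76)/363⌋ + 1 = ⌊17027/363⌋ + 1 = 46 + 1 = 47
(last selection: 76 + 46×363 = 16774 ≤ 17103; next would be 17137 > 17103)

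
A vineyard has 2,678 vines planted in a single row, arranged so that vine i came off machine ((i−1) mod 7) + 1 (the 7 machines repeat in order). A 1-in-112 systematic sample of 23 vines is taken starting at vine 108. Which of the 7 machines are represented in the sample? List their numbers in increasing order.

3

Consecutive selections differ by k = 112, so their machine numbers differ by 112 mod 7 = 0.
gcd(112, 7) = 7, so the sample visits 7/7 = 1 distinct residues mod 7.
Start 108 is machine 3; the machines hit are 3.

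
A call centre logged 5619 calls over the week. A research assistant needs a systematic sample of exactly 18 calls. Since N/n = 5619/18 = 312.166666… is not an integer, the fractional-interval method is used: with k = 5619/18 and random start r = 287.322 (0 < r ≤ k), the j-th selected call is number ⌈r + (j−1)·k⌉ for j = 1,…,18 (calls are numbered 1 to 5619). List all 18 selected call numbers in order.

288, 600, 912, 1224, 1536, 1849, 2161, 2473, 2785, 3097, 3409, 3722, 4034, 4346, 4658, 4970, 5282, 5595

j=1: r + 0k = 287.322 → ⌈·⌉ = 288
j=2: r + 1k = 599.488666… → ⌈·⌉ = 600
j=3: r + 2k = 911.655333… → ⌈·⌉ = 912
j=4: r + 3k = 1223.822 → ⌈·⌉ = 1224
j=5: r + 4k = 1535.988666… → ⌈·⌉ = 1536
j=6: r + 5k = 1848.155333… → ⌈·⌉ = 1849
j=7: r + 6k = 2160.322 → ⌈·⌉ = 2161
j=8: r + 7k = 2472.488666… → ⌈·⌉ = 2473
j=9: r + 8k = 2784.655333… → ⌈·⌉ = 2785
j=10: r + 9k = 3096.822 → ⌈·⌉ = 3097
j=11: r + 10k = 3408.988666… → ⌈·⌉ = 3409
j=12: r + 11k = 3721.155333… → ⌈·⌉ = 3722
j=13: r + 12k = 4033.322 → ⌈·⌉ = 4034
j=14: r + 13k = 4345.488666… → ⌈·⌉ = 4346
j=15: r + 14k = 4657.655333… → ⌈·⌉ = 4658
j=16: r + 15k = 4969.822 → ⌈·⌉ = 4970
j=17: r + 16k = 5281.988666… → ⌈·⌉ = 5282
j=18: r + 17k = 5594.155333… → ⌈·⌉ = 5595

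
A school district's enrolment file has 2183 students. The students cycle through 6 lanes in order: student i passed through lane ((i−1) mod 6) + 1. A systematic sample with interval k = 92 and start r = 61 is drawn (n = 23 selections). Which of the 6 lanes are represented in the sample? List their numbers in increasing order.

1, 3, 5

Consecutive selections differ by k = 92, so their lane numbers differ by 92 mod 6 = 2.
gcd(92, 6) = 2, so the sample visits 6/2 = 3 distinct residues mod 6.
Start 61 is lane 1; the lanes hit are 1, 3, 5.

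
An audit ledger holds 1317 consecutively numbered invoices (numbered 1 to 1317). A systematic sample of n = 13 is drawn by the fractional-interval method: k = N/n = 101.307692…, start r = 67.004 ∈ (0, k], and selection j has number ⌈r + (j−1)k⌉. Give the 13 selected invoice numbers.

68, 169, 270, 371, 473, 574, 675, 777, 878, 979, 1081, 1182, 1283

j=1: r + 0k = 67.004 → ⌈·⌉ = 68
j=2: r + 1k = 168.311692… → ⌈·⌉ = 169
j=3: r + 2k = 269.619384… → ⌈·⌉ = 270
j=4: r + 3k = 370.927076… → ⌈·⌉ = 371
j=5: r + 4k = 472.234769… → ⌈·⌉ = 473
j=6: r + 5k = 573.542461… → ⌈·⌉ = 574
j=7: r + 6k = 674.850153… → ⌈·⌉ = 675
j=8: r + 7k = 776.157846… → ⌈·⌉ = 777
j=9: r + 8k = 877.465538… → ⌈·⌉ = 878
j=10: r + 9k = 978.773230… → ⌈·⌉ = 979
j=11: r + 10k = 1080.080923… → ⌈·⌉ = 1081
j=12: r + 11k = 1181.388615… → ⌈·⌉ = 1182
j=13: r + 12k = 1282.696307… → ⌈·⌉ = 1283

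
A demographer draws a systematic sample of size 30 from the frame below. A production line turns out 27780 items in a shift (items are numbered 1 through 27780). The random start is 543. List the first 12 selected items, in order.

k = N/n = 27780/30 = 926
item 1: 543
item 2: 543 + 926 = 1469
item 3: 1469 + 926 = 2395
item 4: 2395 + 926 = 3321
item 5: 3321 + 926 = 4247
item 6: 4247 + 926 = 5173
item 7: 5173 + 926 = 6099
item 8: 6099 + 926 = 7025
item 9: 7025 + 926 = 7951
item 10: 7951 + 926 = 8877
item 11: 8877 + 926 = 9803
item 12: 9803 + 926 = 10729

543, 1469, 2395, 3321, 4247, 5173, 6099, 7025, 7951, 8877, 9803, 10729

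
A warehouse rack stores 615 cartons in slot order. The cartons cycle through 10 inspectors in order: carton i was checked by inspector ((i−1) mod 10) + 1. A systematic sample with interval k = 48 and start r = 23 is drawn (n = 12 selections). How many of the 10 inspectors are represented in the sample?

Consecutive selections differ by k = 48, so their inspector numbers differ by 48 mod 10 = 8.
gcd(48, 10) = 2, so the sample visits 10/2 = 5 distinct residues mod 10.
Start 23 is inspector 3; the inspectors hit are 1, 3, 5, 7, 9.

5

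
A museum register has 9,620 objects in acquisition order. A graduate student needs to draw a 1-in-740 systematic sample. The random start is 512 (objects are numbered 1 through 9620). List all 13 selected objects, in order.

object 1: 512
object 2: 512 + 740 = 1252
object 3: 1252 + 740 = 1992
object 4: 1992 + 740 = 2732
object 5: 2732 + 740 = 3472
object 6: 3472 + 740 = 4212
object 7: 4212 + 740 = 4952
object 8: 4952 + 740 = 5692
object 9: 5692 + 740 = 6432
object 10: 6432 + 740 = 7172
object 11: 7172 + 740 = 7912
object 12: 7912 + 740 = 8652
object 13: 8652 + 740 = 9392

512, 1252, 1992, 2732, 3472, 4212, 4952, 5692, 6432, 7172, 7912, 8652, 9392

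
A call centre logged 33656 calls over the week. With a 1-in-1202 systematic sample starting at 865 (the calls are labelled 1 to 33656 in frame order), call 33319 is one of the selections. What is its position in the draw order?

28

k = 1202
position = (33319 − 865)/1202 + 1 = 32454/1202 + 1 = 27 + 1 = 28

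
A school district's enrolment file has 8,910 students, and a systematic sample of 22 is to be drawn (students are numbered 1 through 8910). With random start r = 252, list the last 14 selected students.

k = N/n = 8910/22 = 405
9th selection = 252 + 8×405 = 3492
10th: 3492 + 405 = 3897
11th: 3897 + 405 = 4302
12th: 4302 + 405 = 4707
13th: 4707 + 405 = 5112
14th: 5112 + 405 = 5517
15th: 5517 + 405 = 5922
16th: 5922 + 405 = 6327
17th: 6327 + 405 = 6732
18th: 6732 + 405 = 7137
19th: 7137 + 405 = 7542
20th: 7542 + 405 = 7947
21st: 7947 + 405 = 8352
22nd: 8352 + 405 = 8757

3492, 3897, 4302, 4707, 5112, 5517, 5922, 6327, 6732, 7137, 7542, 7947, 8352, 8757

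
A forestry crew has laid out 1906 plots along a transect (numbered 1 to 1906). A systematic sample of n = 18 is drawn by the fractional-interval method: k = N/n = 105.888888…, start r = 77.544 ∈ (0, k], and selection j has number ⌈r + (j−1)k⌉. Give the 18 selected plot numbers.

j=1: r + 0k = 77.544 → ⌈·⌉ = 78
j=2: r + 1k = 183.432888… → ⌈·⌉ = 184
j=3: r + 2k = 289.321777… → ⌈·⌉ = 290
j=4: r + 3k = 395.210666… → ⌈·⌉ = 396
j=5: r + 4k = 501.099555… → ⌈·⌉ = 502
j=6: r + 5k = 606.988444… → ⌈·⌉ = 607
j=7: r + 6k = 712.877333… → ⌈·⌉ = 713
j=8: r + 7k = 818.766222… → ⌈·⌉ = 819
j=9: r + 8k = 924.655111… → ⌈·⌉ = 925
j=10: r + 9k = 1030.544 → ⌈·⌉ = 1031
j=11: r + 10k = 1136.432888… → ⌈·⌉ = 1137
j=12: r + 11k = 1242.321777… → ⌈·⌉ = 1243
j=13: r + 12k = 1348.210666… → ⌈·⌉ = 1349
j=14: r + 13k = 1454.099555… → ⌈·⌉ = 1455
j=15: r + 14k = 1559.988444… → ⌈·⌉ = 1560
j=16: r + 15k = 1665.877333… → ⌈·⌉ = 1666
j=17: r + 16k = 1771.766222… → ⌈·⌉ = 1772
j=18: r + 17k = 1877.655111… → ⌈·⌉ = 1878

78, 184, 290, 396, 502, 607, 713, 819, 925, 1031, 1137, 1243, 1349, 1455, 1560, 1666, 1772, 1878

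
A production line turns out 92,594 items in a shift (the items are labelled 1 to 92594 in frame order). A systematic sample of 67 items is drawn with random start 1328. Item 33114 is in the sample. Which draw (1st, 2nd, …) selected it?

k = 92594/67 = 1382
position = (33114 − 1328)/1382 + 1 = 31786/1382 + 1 = 23 + 1 = 24

24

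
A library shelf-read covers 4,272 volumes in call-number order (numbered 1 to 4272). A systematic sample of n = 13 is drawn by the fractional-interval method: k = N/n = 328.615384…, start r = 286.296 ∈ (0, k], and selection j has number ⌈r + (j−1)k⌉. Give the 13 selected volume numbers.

j=1: r + 0k = 286.296 → ⌈·⌉ = 287
j=2: r + 1k = 614.911384… → ⌈·⌉ = 615
j=3: r + 2k = 943.526769… → ⌈·⌉ = 944
j=4: r + 3k = 1272.142153… → ⌈·⌉ = 1273
j=5: r + 4k = 1600.757538… → ⌈·⌉ = 1601
j=6: r + 5k = 1929.372923… → ⌈·⌉ = 1930
j=7: r + 6k = 2257.988307… → ⌈·⌉ = 2258
j=8: r + 7k = 2586.603692… → ⌈·⌉ = 2587
j=9: r + 8k = 2915.219076… → ⌈·⌉ = 2916
j=10: r + 9k = 3243.834461… → ⌈·⌉ = 3244
j=11: r + 10k = 3572.449846… → ⌈·⌉ = 3573
j=12: r + 11k = 3901.065230… → ⌈·⌉ = 3902
j=13: r + 12k = 4229.680615… → ⌈·⌉ = 4230

287, 615, 944, 1273, 1601, 1930, 2258, 2587, 2916, 3244, 3573, 3902, 4230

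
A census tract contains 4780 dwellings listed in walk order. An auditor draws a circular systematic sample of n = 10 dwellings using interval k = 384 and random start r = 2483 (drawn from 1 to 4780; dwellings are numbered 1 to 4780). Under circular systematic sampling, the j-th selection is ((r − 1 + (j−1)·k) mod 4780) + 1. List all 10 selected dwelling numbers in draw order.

Selection 1: 2483
Selection 2: 2483 + 384 = 2867
Selection 3: 2867 + 384 = 3251
Selection 4: 3251 + 384 = 3635
Selection 5: 3635 + 384 = 4019
Selection 6: 4019 + 384 = 4403
Selection 7: 4403 + 384 = 4787 → 4787 − 4780 = 7
Selection 8: 7 + 384 = 391
Selection 9: 391 + 384 = 775
Selection 10: 775 + 384 = 1159

2483, 2867, 3251, 3635, 4019, 4403, 7, 391, 775, 1159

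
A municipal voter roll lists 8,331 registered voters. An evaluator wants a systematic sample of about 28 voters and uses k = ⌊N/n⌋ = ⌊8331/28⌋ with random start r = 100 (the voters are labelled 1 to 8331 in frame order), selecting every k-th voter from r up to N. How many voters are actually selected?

28

k = ⌊8331/28⌋ = 297
Achieved size = ⌊(8331 − 100)/297⌋ + 1 = ⌊8231/297⌋ + 1 = 27 + 1 = 28
(last selection: 100 + 27×297 = 8119 ≤ 8331; next would be 8416 > 8331)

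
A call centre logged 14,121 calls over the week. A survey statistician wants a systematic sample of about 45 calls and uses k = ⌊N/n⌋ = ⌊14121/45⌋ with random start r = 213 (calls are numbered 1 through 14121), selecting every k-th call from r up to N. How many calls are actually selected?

45

k = ⌊14121/45⌋ = 313
Achieved size = ⌊(14121 − 213)/313⌋ + 1 = ⌊13908/313⌋ + 1 = 44 + 1 = 45
(last selection: 213 + 44×313 = 13985 ≤ 14121; next would be 14298 > 14121)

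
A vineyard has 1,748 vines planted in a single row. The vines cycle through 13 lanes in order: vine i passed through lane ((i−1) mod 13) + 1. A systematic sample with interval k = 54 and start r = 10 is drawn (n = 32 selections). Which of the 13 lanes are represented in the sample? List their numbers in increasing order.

Consecutive selections differ by k = 54, so their lane numbers differ by 54 mod 13 = 2.
gcd(54, 13) = 1, so the sample visits 13/1 = 13 distinct residues mod 13.
Start 10 is lane 10; the lanes hit are 1, 2, 3, 4, 5, 6, 7, 8, 9, 10, 11, 12, 13.

1, 2, 3, 4, 5, 6, 7, 8, 9, 10, 11, 12, 13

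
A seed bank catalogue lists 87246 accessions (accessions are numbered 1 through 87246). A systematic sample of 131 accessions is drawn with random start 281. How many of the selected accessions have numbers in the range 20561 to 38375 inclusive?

27

k = 87246/131 = 666
First selection ≥ 20561: 281 + ⌈(20561−281)/666⌉·666 = 281 + 31×666 = 20927
Last selection ≤ 38375: 281 + ⌊(38375−281)/666⌋·666 = 281 + 57×666 = 38243
Count = 57 − 31 + 1 = 27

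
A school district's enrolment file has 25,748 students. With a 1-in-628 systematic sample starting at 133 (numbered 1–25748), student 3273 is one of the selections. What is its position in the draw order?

6

k = 628
position = (3273 − 133)/628 + 1 = 3140/628 + 1 = 5 + 1 = 6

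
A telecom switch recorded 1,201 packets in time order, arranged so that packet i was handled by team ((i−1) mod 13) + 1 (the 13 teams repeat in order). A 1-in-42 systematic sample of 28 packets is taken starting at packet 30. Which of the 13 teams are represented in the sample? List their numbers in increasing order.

Consecutive selections differ by k = 42, so their team numbers differ by 42 mod 13 = 3.
gcd(42, 13) = 1, so the sample visits 13/1 = 13 distinct residues mod 13.
Start 30 is team 4; the teams hit are 1, 2, 3, 4, 5, 6, 7, 8, 9, 10, 11, 12, 13.

1, 2, 3, 4, 5, 6, 7, 8, 9, 10, 11, 12, 13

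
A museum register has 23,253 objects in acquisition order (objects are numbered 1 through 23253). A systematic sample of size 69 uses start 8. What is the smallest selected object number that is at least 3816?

k = 23253/69 = 337
Steps past start: ⌈(3816 − 8)/337⌉ = ⌈3808/337⌉ = 12
Selected object: 8 + 12×337 = 4052

4052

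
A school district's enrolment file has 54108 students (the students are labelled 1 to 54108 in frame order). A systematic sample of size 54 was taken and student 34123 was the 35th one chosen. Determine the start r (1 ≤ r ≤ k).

55

k = 54108/54 = 1002
r = 34123 − (35−1)×1002 = 34123 − 34068 = 55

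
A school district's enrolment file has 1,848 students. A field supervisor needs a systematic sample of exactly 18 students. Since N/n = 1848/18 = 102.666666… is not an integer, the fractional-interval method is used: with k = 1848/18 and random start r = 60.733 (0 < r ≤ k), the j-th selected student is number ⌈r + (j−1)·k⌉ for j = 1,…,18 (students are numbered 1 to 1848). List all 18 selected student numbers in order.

61, 164, 267, 369, 472, 575, 677, 780, 883, 985, 1088, 1191, 1293, 1396, 1499, 1601, 1704, 1807

j=1: r + 0k = 60.733 → ⌈·⌉ = 61
j=2: r + 1k = 163.399666… → ⌈·⌉ = 164
j=3: r + 2k = 266.066333… → ⌈·⌉ = 267
j=4: r + 3k = 368.733 → ⌈·⌉ = 369
j=5: r + 4k = 471.399666… → ⌈·⌉ = 472
j=6: r + 5k = 574.066333… → ⌈·⌉ = 575
j=7: r + 6k = 676.733 → ⌈·⌉ = 677
j=8: r + 7k = 779.399666… → ⌈·⌉ = 780
j=9: r + 8k = 882.066333… → ⌈·⌉ = 883
j=10: r + 9k = 984.733 → ⌈·⌉ = 985
j=11: r + 10k = 1087.399666… → ⌈·⌉ = 1088
j=12: r + 11k = 1190.066333… → ⌈·⌉ = 1191
j=13: r + 12k = 1292.733 → ⌈·⌉ = 1293
j=14: r + 13k = 1395.399666… → ⌈·⌉ = 1396
j=15: r + 14k = 1498.066333… → ⌈·⌉ = 1499
j=16: r + 15k = 1600.733 → ⌈·⌉ = 1601
j=17: r + 16k = 1703.399666… → ⌈·⌉ = 1704
j=18: r + 17k = 1806.066333… → ⌈·⌉ = 1807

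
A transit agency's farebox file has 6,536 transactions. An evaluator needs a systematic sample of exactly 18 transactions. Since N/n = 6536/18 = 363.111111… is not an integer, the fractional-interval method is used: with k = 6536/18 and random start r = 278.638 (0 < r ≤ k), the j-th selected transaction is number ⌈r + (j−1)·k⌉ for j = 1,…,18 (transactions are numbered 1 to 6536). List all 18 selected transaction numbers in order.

j=1: r + 0k = 278.638 → ⌈·⌉ = 279
j=2: r + 1k = 641.749111… → ⌈·⌉ = 642
j=3: r + 2k = 1004.860222… → ⌈·⌉ = 1005
j=4: r + 3k = 1367.971333… → ⌈·⌉ = 1368
j=5: r + 4k = 1731.082444… → ⌈·⌉ = 1732
j=6: r + 5k = 2094.193555… → ⌈·⌉ = 2095
j=7: r + 6k = 2457.304666… → ⌈·⌉ = 2458
j=8: r + 7k = 2820.415777… → ⌈·⌉ = 2821
j=9: r + 8k = 3183.526888… → ⌈·⌉ = 3184
j=10: r + 9k = 3546.638 → ⌈·⌉ = 3547
j=11: r + 10k = 3909.749111… → ⌈·⌉ = 3910
j=12: r + 11k = 4272.860222… → ⌈·⌉ = 4273
j=13: r + 12k = 4635.971333… → ⌈·⌉ = 4636
j=14: r + 13k = 4999.082444… → ⌈·⌉ = 5000
j=15: r + 14k = 5362.193555… → ⌈·⌉ = 5363
j=16: r + 15k = 5725.304666… → ⌈·⌉ = 5726
j=17: r + 16k = 6088.415777… → ⌈·⌉ = 6089
j=18: r + 17k = 6451.526888… → ⌈·⌉ = 6452

279, 642, 1005, 1368, 1732, 2095, 2458, 2821, 3184, 3547, 3910, 4273, 4636, 5000, 5363, 5726, 6089, 6452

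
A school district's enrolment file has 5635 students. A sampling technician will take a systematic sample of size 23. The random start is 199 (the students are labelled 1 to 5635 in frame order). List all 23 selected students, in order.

k = N/n = 5635/23 = 245
student 1: 199
student 2: 199 + 245 = 444
student 3: 444 + 245 = 689
student 4: 689 + 245 = 934
student 5: 934 + 245 = 1179
student 6: 1179 + 245 = 1424
student 7: 1424 + 245 = 1669
student 8: 1669 + 245 = 1914
student 9: 1914 + 245 = 2159
student 10: 2159 + 245 = 2404
student 11: 2404 + 245 = 2649
student 12: 2649 + 245 = 2894
student 13: 2894 + 245 = 3139
student 14: 3139 + 245 = 3384
student 15: 3384 + 245 = 3629
student 16: 3629 + 245 = 3874
student 17: 3874 + 245 = 4119
student 18: 4119 + 245 = 4364
student 19: 4364 + 245 = 4609
student 20: 4609 + 245 = 4854
student 21: 4854 + 245 = 5099
student 22: 5099 + 245 = 5344
student 23: 5344 + 245 = 5589

199, 444, 689, 934, 1179, 1424, 1669, 1914, 2159, 2404, 2649, 2894, 3139, 3384, 3629, 3874, 4119, 4364, 4609, 4854, 5099, 5344, 5589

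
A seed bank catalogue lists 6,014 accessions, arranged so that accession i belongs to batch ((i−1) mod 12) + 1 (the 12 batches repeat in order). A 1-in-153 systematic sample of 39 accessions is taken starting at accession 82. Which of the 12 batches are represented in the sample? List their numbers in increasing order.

1, 4, 7, 10

Consecutive selections differ by k = 153, so their batch numbers differ by 153 mod 12 = 9.
gcd(153, 12) = 3, so the sample visits 12/3 = 4 distinct residues mod 12.
Start 82 is batch 10; the batches hit are 1, 4, 7, 10.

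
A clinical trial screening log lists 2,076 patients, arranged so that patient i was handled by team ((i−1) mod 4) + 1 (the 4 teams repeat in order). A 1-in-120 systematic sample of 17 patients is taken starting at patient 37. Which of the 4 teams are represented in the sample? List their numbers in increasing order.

1

Consecutive selections differ by k = 120, so their team numbers differ by 120 mod 4 = 0.
gcd(120, 4) = 4, so the sample visits 4/4 = 1 distinct residues mod 4.
Start 37 is team 1; the teams hit are 1.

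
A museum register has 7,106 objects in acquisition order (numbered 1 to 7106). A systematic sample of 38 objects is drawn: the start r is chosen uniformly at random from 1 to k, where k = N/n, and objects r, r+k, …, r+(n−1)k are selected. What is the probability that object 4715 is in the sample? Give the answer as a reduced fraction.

1/187

k = 7106/38 = 187.
Object 4715 is selected iff r ≡ 4715 (mod 187); exactly one such r in {1,…,187}.
Inclusion probability = 1/187.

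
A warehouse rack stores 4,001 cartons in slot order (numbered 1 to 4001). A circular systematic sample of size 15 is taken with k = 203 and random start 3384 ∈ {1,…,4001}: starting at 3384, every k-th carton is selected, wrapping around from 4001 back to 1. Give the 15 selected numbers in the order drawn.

Selection 1: 3384
Selection 2: 3384 + 203 = 3587
Selection 3: 3587 + 203 = 3790
Selection 4: 3790 + 203 = 3993
Selection 5: 3993 + 203 = 4196 → 4196 − 4001 = 195
Selection 6: 195 + 203 = 398
Selection 7: 398 + 203 = 601
Selection 8: 601 + 203 = 804
Selection 9: 804 + 203 = 1007
Selection 10: 1007 + 203 = 1210
Selection 11: 1210 + 203 = 1413
Selection 12: 1413 + 203 = 1616
Selection 13: 1616 + 203 = 1819
Selection 14: 1819 + 203 = 2022
Selection 15: 2022 + 203 = 2225

3384, 3587, 3790, 3993, 195, 398, 601, 804, 1007, 1210, 1413, 1616, 1819, 2022, 2225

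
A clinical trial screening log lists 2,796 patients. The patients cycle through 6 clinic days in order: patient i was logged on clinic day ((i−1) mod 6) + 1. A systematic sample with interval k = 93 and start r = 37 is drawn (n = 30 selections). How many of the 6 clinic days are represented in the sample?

Consecutive selections differ by k = 93, so their clinic day numbers differ by 93 mod 6 = 3.
gcd(93, 6) = 3, so the sample visits 6/3 = 2 distinct residues mod 6.
Start 37 is clinic day 1; the clinic days hit are 1, 4.

2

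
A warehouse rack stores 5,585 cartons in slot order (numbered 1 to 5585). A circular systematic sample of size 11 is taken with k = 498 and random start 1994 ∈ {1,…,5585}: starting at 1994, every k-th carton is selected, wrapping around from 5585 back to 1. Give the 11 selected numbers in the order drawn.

Selection 1: 1994
Selection 2: 1994 + 498 = 2492
Selection 3: 2492 + 498 = 2990
Selection 4: 2990 + 498 = 3488
Selection 5: 3488 + 498 = 3986
Selection 6: 3986 + 498 = 4484
Selection 7: 4484 + 498 = 4982
Selection 8: 4982 + 498 = 5480
Selection 9: 5480 + 498 = 5978 → 5978 − 5585 = 393
Selection 10: 393 + 498 = 891
Selection 11: 891 + 498 = 1389

1994, 2492, 2990, 3488, 3986, 4484, 4982, 5480, 393, 891, 1389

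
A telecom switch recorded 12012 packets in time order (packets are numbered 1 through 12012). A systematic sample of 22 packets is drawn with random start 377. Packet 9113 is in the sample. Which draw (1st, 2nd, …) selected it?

17

k = 12012/22 = 546
position = (9113 − 377)/546 + 1 = 8736/546 + 1 = 16 + 1 = 17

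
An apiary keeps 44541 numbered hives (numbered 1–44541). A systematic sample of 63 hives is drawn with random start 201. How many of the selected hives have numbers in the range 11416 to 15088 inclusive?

k = 44541/63 = 707
First selection ≥ 11416: 201 + ⌈(11416−201)/707⌉·707 = 201 + 16×707 = 11513
Last selection ≤ 15088: 201 + ⌊(15088−201)/707⌋·707 = 201 + 21×707 = 15048
Count = 21 − 16 + 1 = 6

6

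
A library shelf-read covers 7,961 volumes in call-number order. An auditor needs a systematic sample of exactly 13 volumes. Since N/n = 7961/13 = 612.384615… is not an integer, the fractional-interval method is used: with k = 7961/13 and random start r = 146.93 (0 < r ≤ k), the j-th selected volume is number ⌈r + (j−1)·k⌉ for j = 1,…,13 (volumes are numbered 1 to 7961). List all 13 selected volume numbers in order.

j=1: r + 0k = 146.93 → ⌈·⌉ = 147
j=2: r + 1k = 759.314615… → ⌈·⌉ = 760
j=3: r + 2k = 1371.699230… → ⌈·⌉ = 1372
j=4: r + 3k = 1984.083846… → ⌈·⌉ = 1985
j=5: r + 4k = 2596.468461… → ⌈·⌉ = 2597
j=6: r + 5k = 3208.853076… → ⌈·⌉ = 3209
j=7: r + 6k = 3821.237692… → ⌈·⌉ = 3822
j=8: r + 7k = 4433.622307… → ⌈·⌉ = 4434
j=9: r + 8k = 5046.006923… → ⌈·⌉ = 5047
j=10: r + 9k = 5658.391538… → ⌈·⌉ = 5659
j=11: r + 10k = 6270.776153… → ⌈·⌉ = 6271
j=12: r + 11k = 6883.160769… → ⌈·⌉ = 6884
j=13: r + 12k = 7495.545384… → ⌈·⌉ = 7496

147, 760, 1372, 1985, 2597, 3209, 3822, 4434, 5047, 5659, 6271, 6884, 7496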